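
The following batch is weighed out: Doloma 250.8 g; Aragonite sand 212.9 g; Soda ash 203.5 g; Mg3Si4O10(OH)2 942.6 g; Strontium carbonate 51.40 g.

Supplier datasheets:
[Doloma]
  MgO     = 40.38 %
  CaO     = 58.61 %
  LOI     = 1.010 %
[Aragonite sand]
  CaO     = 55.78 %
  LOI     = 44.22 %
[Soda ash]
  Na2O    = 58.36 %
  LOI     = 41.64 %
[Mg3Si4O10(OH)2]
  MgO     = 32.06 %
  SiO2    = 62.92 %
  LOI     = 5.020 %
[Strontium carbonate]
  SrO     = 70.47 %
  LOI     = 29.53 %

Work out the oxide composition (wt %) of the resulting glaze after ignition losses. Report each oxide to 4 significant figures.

Glass mass = 1417 g (batch 1661 − LOI 243.9).
Composition: MgO 28.47%, CaO 18.75%, Na2O 8.380%, SrO 2.556%, SiO2 41.85%

Each numeric step runs at exact precision through the solve; values along the way are displayed rounded off to 4 significant digits within the worked lines. Each reported value undergoes a single rounding. Derived quantities are computed from the batch weights at 1417 g of glass at exact precision (five oxide percentages, the yield, glass mass, LOI, totals) as given in the question or the answer.
Oxide-by-oxide delivered mass:
  MgO: 250.8·0.4038 + 942.6·0.3206 = 403.5 g
  CaO: 250.8·0.5861 + 212.9·0.5578 = 265.7 g
  Na2O: 203.5·0.5836 = 118.8 g
  SrO: 51.40·0.7047 = 36.22 g
  SiO2: 942.6·0.6292 = 593.1 g
LOI: 250.8·0.01010 + 212.9·0.4422 + 203.5·0.4164 + 942.6·0.05020 + 51.40·0.2953 = 243.9 g
Glass = total batch minus LOI = 1661 − 243.9 = 1417 g (equal to the oxide-mass sum)
percent share: oxide ÷ glass, ×100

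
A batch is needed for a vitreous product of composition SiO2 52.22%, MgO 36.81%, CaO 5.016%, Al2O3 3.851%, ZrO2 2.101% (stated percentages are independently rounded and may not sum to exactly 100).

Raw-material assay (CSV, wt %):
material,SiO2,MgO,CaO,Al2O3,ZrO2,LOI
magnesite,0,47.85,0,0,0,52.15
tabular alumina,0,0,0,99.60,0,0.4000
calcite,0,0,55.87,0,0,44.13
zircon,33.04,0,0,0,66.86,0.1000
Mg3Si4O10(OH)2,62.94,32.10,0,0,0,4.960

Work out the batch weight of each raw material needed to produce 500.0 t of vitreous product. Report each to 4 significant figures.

In-progress results are printed rounded off to 4 significant figures as written; all arithmetic maintains full float precision through the solve — every reported value receives exactly one rounding; the derived quantities are carried starting from the weights at 500.0 t of glass in full precision (five oxide percentages, totals, ignition loss, glass mass, yield), as set out in either problem or answer.
Per-oxide target masses for 500.0 t vitreous product:
  SiO2: 52.22% × 500.0 = 261.1 t
  MgO: 36.81% × 500.0 = 184.0 t
  CaO: 5.016% × 500.0 = 25.08 t
  Al2O3: 3.851% × 500.0 = 19.26 t
  ZrO2: 2.101% × 500.0 = 10.50 t
Sums-versus-targets review with the batch weights as given, versus the basis set out (each sum matches its target mass net of answer rounding effects):
  SiO2: 15.71·0.3304 + 406.6·0.6294 = 261.1 t (target 261.1 t)
  MgO: 111.9·0.4785 + 406.6·0.3210 = 184.1 t (target 184.0 t)
  CaO: 44.89·0.5587 = 25.08 t (target 25.08 t)
  Al2O3: 19.33·0.9960 = 19.25 t (target 19.26 t)
  ZrO2: 15.71·0.6686 = 10.50 t (target 10.50 t)
Glass-mass closure: batch total minus LOI = 500.0 t (the targets, summed, come to 500.0 t; stated basis 500.0 t — a pure rounding effect).
Adding the batch up: Σ batch = 598.4 t; ignition loss, Σ(batch × LOI) = 98.43 t; the yield ratio, glass ÷ batch: 83.55%.

Batch per 500.0 t vitreous product:
  magnesite: 111.9 t
  tabular alumina: 19.33 t
  calcite: 44.89 t
  zircon: 15.71 t
  Mg3Si4O10(OH)2: 406.6 t
Total batch = 598.4 t; LOI loss = 98.43 t; yield = 83.55%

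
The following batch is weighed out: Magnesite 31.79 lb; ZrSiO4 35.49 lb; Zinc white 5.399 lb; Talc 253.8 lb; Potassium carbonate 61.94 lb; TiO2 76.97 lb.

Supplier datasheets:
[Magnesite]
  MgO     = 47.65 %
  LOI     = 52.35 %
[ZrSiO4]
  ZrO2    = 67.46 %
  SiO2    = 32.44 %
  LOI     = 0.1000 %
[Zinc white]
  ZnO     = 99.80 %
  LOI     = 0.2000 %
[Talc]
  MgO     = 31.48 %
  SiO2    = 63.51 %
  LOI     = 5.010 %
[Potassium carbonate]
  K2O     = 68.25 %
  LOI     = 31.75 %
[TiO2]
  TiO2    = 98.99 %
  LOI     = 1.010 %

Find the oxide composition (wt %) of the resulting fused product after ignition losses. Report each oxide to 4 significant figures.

Mid-chain values are displayed, rounded to four significant figures, within the worked lines. All arithmetic maintains exact precision at every stage — every reported result undergoes a single rounding; the derived quantities, including the six compositions, LOI, glass mass, the yield, the totals, are carried starting from the weights for 415.5 lb of glass at full precision, as given in the problem or answer text.
Per-oxide mass from batch:
  TiO2: 76.97·0.9899 = 76.19 lb
  MgO: 31.79·0.4765 + 253.8·0.3148 = 95.04 lb
  K2O: 61.94·0.6825 = 42.27 lb
  ZnO: 5.399·0.9980 = 5.388 lb
  ZrO2: 35.49·0.6746 = 23.94 lb
  SiO2: 35.49·0.3244 + 253.8·0.6351 = 172.7 lb
LOI: 31.79·0.5235 + 35.49·0.001000 + 5.399·0.002000 + 253.8·0.05010 + 61.94·0.3175 + 76.97·0.01010 = 49.85 lb
Glass = total batch minus LOI = 465.4 − 49.85 = 415.5 lb (equal to the oxide-mass sum)
each oxide over glass, ×100, is wt %

Glass mass = 415.5 lb (batch 465.4 − LOI 49.85).
Composition: TiO2 18.34%, MgO 22.87%, K2O 10.17%, ZnO 1.297%, ZrO2 5.762%, SiO2 41.56%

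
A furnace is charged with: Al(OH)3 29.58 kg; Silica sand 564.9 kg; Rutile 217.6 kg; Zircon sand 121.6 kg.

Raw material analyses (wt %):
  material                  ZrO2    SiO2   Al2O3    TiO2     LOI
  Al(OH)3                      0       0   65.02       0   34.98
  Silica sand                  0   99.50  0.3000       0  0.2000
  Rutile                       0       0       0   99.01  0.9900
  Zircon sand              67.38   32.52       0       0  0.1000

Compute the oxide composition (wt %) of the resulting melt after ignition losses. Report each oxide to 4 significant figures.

The intermediate values are printed with 4-significant-digit rounding within the worked lines. The whole derivation carries exact precision from first step to last — exactly one rounding goes into every reported number; all derived quantities are rebuilt starting from the weights at 919.9 kg of glass at full precision (the yield, ignition loss, four oxide percentages, glass mass, totals) exactly as shown in the problem or answer text.
What the batch supplies per oxide:
  ZrO2: 121.6·0.6738 = 81.93 kg
  SiO2: 564.9·0.9950 + 121.6·0.3252 = 601.6 kg
  Al2O3: 29.58·0.6502 + 564.9·0.003000 = 20.93 kg
  TiO2: 217.6·0.9901 = 215.4 kg
LOI: 29.58·0.3498 + 564.9·0.002000 + 217.6·0.009900 + 121.6·0.001000 = 13.75 kg
Glass mass = batch − LOI = 933.7 − 13.75 = 919.9 kg (= Σ oxide masses)
oxide / glass × 100 gives the wt %

Glass mass = 919.9 kg (batch 933.7 − LOI 13.75).
Composition: ZrO2 8.907%, SiO2 65.40%, Al2O3 2.275%, TiO2 23.42%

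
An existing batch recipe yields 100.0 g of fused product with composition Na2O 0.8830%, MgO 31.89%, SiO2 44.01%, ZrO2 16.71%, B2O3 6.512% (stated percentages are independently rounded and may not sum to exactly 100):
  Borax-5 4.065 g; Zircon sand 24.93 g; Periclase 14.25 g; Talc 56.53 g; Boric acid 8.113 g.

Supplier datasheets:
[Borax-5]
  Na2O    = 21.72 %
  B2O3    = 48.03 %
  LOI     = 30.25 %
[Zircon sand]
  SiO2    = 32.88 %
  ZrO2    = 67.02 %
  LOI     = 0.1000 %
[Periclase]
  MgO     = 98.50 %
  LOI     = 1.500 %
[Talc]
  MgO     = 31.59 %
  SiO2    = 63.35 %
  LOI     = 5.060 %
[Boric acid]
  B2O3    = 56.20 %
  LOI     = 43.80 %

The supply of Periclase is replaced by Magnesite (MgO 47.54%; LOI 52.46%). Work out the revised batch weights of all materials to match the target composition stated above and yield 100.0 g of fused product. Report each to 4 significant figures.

Revised batch per 100.0 g fused product:
  Borax-5: 4.065 g
  Zircon sand: 24.93 g
  Magnesite: 29.52 g
  Talc: 56.53 g
  Boric acid: 8.113 g
Total batch = 123.2 g; LOI loss = 23.15 g

All internal work maintains exact precision from first step to last; values along the way are rounded to four significant digits when displayed. Every reported value takes just one rounding. All derived quantities, which include five oxide percentages, yield, the totals, LOI, net glass mass, are recomputed at full precision, as quoted within either problem or answer, from the batch weights for 100.0 g of glass.
Per-oxide target masses for 100.0 g fused product:
  Na2O: 0.8830% × 100.0 = 0.8830 g
  MgO: 31.89% × 100.0 = 31.89 g
  SiO2: 44.01% × 100.0 = 44.01 g
  ZrO2: 16.71% × 100.0 = 16.71 g
  B2O3: 6.512% × 100.0 = 6.512 g
Verifying the oxide balance from the weights as reported, relative to the basis at hand (oxide sums agree with the targets up to rounding of the answer):
  Na2O: 4.065·0.2172 = 0.8829 g (target 0.8830 g)
  MgO: 29.52·0.4754 + 56.53·0.3159 = 31.89 g (target 31.89 g)
  SiO2: 24.93·0.3288 + 56.53·0.6335 = 44.01 g (target 44.01 g)
  ZrO2: 24.93·0.6702 = 16.71 g (target 16.71 g)
  B2O3: 4.065·0.4803 + 8.113·0.5620 = 6.512 g (target 6.512 g)
Consistency of the glass mass: the batch minus its LOI: 100.0 g (oxide target masses add up to 100.0 g; against the stated basis, 100.0 g — any gap is answer rounding).
Batch grand total — Σ batch = 123.2 g; LOI loss = Σ batch·LOI = 23.15 g; glass ÷ batch gives a yield of 81.20%.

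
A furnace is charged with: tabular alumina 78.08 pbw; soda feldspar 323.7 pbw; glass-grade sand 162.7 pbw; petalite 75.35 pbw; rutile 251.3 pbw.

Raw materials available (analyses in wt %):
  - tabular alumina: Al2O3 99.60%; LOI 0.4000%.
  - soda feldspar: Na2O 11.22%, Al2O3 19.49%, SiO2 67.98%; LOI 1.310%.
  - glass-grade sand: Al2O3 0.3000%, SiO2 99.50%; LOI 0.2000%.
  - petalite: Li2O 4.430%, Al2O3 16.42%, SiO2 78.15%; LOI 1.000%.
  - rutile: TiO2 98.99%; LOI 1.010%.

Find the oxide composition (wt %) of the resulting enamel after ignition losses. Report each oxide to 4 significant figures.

Glass mass = 883.0 pbw (batch 891.1 − LOI 8.170).
Composition: Na2O 4.113%, Li2O 0.3780%, Al2O3 17.41%, SiO2 49.93%, TiO2 28.17%

Every computation keeps exact precision through the solve. Values along the way are printed (rounded to four significant figures) on the page. Every reported result carries a single rounding; the derived quantities (glass mass, the yield, the totals, LOI, the five compositions) are recomputed from the weighed amounts at 883.0 pbw of glass in exact precision exactly as printed in either problem or answer.
What the batch supplies per oxide:
  Na2O: 323.7·0.1122 = 36.32 pbw
  Li2O: 75.35·0.04430 = 3.338 pbw
  Al2O3: 78.08·0.9960 + 323.7·0.1949 + 162.7·0.003000 + 75.35·0.1642 = 153.7 pbw
  SiO2: 323.7·0.6798 + 162.7·0.9950 + 75.35·0.7815 = 440.8 pbw
  TiO2: 251.3·0.9899 = 248.8 pbw
LOI: 78.08·0.004000 + 323.7·0.01310 + 162.7·0.002000 + 75.35·0.01000 + 251.3·0.01010 = 8.170 pbw
Glass mass = batch − LOI = 891.1 − 8.170 = 883.0 pbw (consistent with Σ oxide mass)
percent by weight: oxide/glass ×100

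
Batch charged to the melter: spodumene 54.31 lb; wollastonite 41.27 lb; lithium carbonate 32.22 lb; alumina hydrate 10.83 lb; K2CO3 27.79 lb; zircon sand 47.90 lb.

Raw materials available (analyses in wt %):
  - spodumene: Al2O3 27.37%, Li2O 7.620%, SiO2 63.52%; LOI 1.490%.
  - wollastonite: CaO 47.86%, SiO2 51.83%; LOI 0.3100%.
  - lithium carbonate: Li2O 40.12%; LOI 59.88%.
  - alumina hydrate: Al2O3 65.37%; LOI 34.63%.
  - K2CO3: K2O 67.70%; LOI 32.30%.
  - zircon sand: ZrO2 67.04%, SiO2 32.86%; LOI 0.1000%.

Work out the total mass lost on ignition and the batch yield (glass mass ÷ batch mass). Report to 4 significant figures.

LOI loss = 33.00 lb; glass = 181.3 lb; yield = 84.60%

All internal work runs at full precision all the way through; the intermediate values appear, with 4-significant-digit rounding, in the printout. Every reported result is rounded just once. The derived quantities, including net glass mass, totals, LOI, six oxide percentages, yield, are re-derived from the weighed amounts on 181.3 lb of glass at full precision as given in problem or answer.
Loss on ignition, line by line:
  spodumene: 54.31 × 0.01490 = 0.8092 lb
  wollastonite: 41.27 × 0.003100 = 0.1279 lb
  lithium carbonate: 32.22 × 0.5988 = 19.29 lb
  alumina hydrate: 10.83 × 0.3463 = 3.750 lb
  K2CO3: 27.79 × 0.3230 = 8.976 lb
  zircon sand: 47.90 × 0.001000 = 0.04790 lb
Total LOI = 33.00 lb
Glass = batch − LOI = 214.3 − 33.00 = 181.3 lb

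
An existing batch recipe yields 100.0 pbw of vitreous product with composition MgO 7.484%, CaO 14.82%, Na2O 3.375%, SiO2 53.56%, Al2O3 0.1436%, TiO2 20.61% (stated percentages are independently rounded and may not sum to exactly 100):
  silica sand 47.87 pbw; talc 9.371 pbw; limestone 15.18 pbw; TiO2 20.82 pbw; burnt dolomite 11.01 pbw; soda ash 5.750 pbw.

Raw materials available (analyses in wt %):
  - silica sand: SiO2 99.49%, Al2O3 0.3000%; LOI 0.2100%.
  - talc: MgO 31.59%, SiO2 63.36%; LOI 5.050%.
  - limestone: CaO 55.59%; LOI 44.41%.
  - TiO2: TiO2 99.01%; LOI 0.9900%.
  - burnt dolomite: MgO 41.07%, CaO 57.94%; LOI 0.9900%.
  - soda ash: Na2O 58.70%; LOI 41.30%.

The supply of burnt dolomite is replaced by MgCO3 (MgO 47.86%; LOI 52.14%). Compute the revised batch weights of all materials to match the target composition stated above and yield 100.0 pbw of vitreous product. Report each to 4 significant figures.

The working math runs at full float precision at all times; in-progress results appear (rounded to four significant figures) at each printed step. Exactly one rounding lands on each reported figure. Derived quantities are recomputed using the weight values on 100.0 pbw of glass in exact precision (the totals, glass mass, yield, six oxide percentages, ignition loss) as given in question or answer.
Oxide-by-oxide targets in 100.0 pbw vitreous product:
  MgO: 7.484% × 100.0 = 7.484 pbw
  CaO: 14.82% × 100.0 = 14.82 pbw
  Na2O: 3.375% × 100.0 = 3.375 pbw
  SiO2: 53.56% × 100.0 = 53.56 pbw
  Al2O3: 0.1436% × 100.0 = 0.1436 pbw
  TiO2: 20.61% × 100.0 = 20.61 pbw
Sums-versus-targets review working from each reported weight, at the basis given (target by target, the sums agree modulo rounding of the values):
  MgO: 9.371·0.3159 + 9.452·0.4786 = 7.484 pbw (target 7.484 pbw)
  CaO: 26.66·0.5559 = 14.82 pbw (target 14.82 pbw)
  Na2O: 5.750·0.5870 = 3.375 pbw (target 3.375 pbw)
  SiO2: 47.87·0.9949 + 9.371·0.6336 = 53.56 pbw (target 53.56 pbw)
  Al2O3: 47.87·0.003000 = 0.1436 pbw (target 0.1436 pbw)
  TiO2: 20.82·0.9901 = 20.61 pbw (target 20.61 pbw)
Mass balance on the glass: Σ batch − LOI loss = 100.0 pbw (per-oxide target masses sum to 99.99 pbw; against the stated basis, 100.0 pbw — differing by rounding only).
Adding the batch up: Σ batch = 119.9 pbw; LOI removed, Σ of batch·LOI: 19.92 pbw; yield = glass ÷ total batch = 83.39%.

Revised batch per 100.0 pbw vitreous product:
  silica sand: 47.87 pbw
  talc: 9.371 pbw
  limestone: 26.66 pbw
  TiO2: 20.82 pbw
  MgCO3: 9.452 pbw
  soda ash: 5.750 pbw
Total batch = 119.9 pbw; LOI loss = 19.92 pbw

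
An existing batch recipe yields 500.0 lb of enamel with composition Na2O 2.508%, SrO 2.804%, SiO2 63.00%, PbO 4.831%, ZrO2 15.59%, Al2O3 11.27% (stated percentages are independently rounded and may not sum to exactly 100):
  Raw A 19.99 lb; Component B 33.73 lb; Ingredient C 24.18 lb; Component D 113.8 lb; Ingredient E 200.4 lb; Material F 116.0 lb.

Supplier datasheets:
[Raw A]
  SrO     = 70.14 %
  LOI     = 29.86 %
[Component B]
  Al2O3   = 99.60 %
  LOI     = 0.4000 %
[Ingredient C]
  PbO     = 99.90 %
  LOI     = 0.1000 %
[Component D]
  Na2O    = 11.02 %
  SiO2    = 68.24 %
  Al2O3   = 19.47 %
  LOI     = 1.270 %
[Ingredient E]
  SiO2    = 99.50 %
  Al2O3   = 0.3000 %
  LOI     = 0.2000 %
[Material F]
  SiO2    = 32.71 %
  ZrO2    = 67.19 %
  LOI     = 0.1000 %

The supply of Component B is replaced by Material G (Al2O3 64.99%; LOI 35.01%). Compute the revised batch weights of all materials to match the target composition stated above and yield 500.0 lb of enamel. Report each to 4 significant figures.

Every computation holds full precision in all steps; mid-chain values are displayed, rounded to four significant figures, at each printed step. A single rounding produces each reported value — derived quantities, which include totals, ignition loss, the yield, glass mass, six oxide percentages, are rebuilt in full precision, as given in problem or answer, starting from the weights for 500.0 lb of glass.
Per-oxide target masses for 500.0 lb enamel:
  Na2O: 2.508% × 500.0 = 12.54 lb
  SrO: 2.804% × 500.0 = 14.02 lb
  SiO2: 63.00% × 500.0 = 315.0 lb
  PbO: 4.831% × 500.0 = 24.16 lb
  ZrO2: 15.59% × 500.0 = 77.95 lb
  Al2O3: 11.27% × 500.0 = 56.35 lb
Oxide-by-oxide audit with the batch weights as given, per the basis as stated (oxide sums agree with the targets inside rounding margins):
  Na2O: 113.8·0.1102 = 12.54 lb (target 12.54 lb)
  SrO: 19.99·0.7014 = 14.02 lb (target 14.02 lb)
  SiO2: 113.8·0.6824 + 200.4·0.9950 + 116.0·0.3271 = 315.0 lb (target 315.0 lb)
  PbO: 24.18·0.9990 = 24.16 lb (target 24.16 lb)
  ZrO2: 116.0·0.6719 = 77.94 lb (target 77.95 lb)
  Al2O3: 51.69·0.6499 + 113.8·0.1947 + 200.4·0.003000 = 56.35 lb (target 56.35 lb)
Mass balance on the glass: total batch − LOI = 500.0 lb (the Σ of target masses is 500.0 lb; versus the stated basis of 500.0 lb — gaps are rounding artifacts).
Adding the batch up: Σ batch = 526.1 lb; the LOI term Σ batch·LOI equals 26.05 lb; yield, glass over the total, = 95.05%.

Revised batch per 500.0 lb enamel:
  Raw A: 19.99 lb
  Material G: 51.69 lb
  Ingredient C: 24.18 lb
  Component D: 113.8 lb
  Ingredient E: 200.4 lb
  Material F: 116.0 lb
Total batch = 526.1 lb; LOI loss = 26.05 lb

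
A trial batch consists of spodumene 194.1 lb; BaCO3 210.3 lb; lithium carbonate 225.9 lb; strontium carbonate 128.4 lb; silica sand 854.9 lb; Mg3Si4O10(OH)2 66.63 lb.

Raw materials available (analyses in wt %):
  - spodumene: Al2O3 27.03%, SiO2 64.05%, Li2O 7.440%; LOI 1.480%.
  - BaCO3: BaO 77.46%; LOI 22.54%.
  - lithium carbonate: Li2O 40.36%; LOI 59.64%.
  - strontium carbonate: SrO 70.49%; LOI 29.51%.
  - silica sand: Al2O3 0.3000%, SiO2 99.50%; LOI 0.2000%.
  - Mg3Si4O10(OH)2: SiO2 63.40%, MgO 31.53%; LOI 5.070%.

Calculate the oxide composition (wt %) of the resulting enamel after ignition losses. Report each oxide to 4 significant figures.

Intermediates are displayed rounded to four significant digits on the page. Each numeric step keeps full float precision at each step. A single rounding completes every reported number. All derived quantities are re-derived starting from the weights per 1452 lb of glass at exact precision (LOI, net glass mass, six oxide percentages, the totals, the yield) as quoted within problem or answer.
Mass of each oxide from the mix:
  Al2O3: 194.1·0.2703 + 854.9·0.003000 = 55.03 lb
  SiO2: 194.1·0.6405 + 854.9·0.9950 + 66.63·0.6340 = 1017 lb
  Li2O: 194.1·0.07440 + 225.9·0.4036 = 105.6 lb
  SrO: 128.4·0.7049 = 90.51 lb
  MgO: 66.63·0.3153 = 21.01 lb
  BaO: 210.3·0.7746 = 162.9 lb
LOI: 194.1·0.01480 + 210.3·0.2254 + 225.9·0.5964 + 128.4·0.2951 + 854.9·0.002000 + 66.63·0.05070 = 228.0 lb
Glass = total batch minus LOI = 1680 − 228.0 = 1452 lb (= Σ oxide masses)
wt % = oxide mass / glass mass × 100

Glass mass = 1452 lb (batch 1680 − LOI 228.0).
Composition: Al2O3 3.789%, SiO2 70.04%, Li2O 7.272%, SrO 6.232%, MgO 1.447%, BaO 11.22%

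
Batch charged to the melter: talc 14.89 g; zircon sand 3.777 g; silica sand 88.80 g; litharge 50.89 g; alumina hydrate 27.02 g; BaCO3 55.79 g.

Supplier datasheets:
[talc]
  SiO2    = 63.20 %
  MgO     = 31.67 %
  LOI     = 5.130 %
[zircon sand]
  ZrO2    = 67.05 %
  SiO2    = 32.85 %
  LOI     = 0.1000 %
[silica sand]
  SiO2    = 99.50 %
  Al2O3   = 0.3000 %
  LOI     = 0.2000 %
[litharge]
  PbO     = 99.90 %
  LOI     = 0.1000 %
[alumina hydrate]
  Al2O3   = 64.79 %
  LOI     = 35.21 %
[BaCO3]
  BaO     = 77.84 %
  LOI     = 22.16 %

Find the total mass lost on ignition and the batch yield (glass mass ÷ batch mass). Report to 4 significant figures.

The whole derivation keeps exact precision through the solve; the intermediate values are printed (rounded to four significant digits) alongside each step. Exactly one rounding lands on each reported result; the derived quantities, which include glass mass, the six compositions, ignition loss, totals, the yield, are re-derived in full precision, as they appear in the problem or answer text, from the batch weights per 218.3 g of glass.
Loss on ignition, line by line:
  talc: 14.89 × 0.05130 = 0.7639 g
  zircon sand: 3.777 × 0.001000 = 0.003777 g
  silica sand: 88.80 × 0.002000 = 0.1776 g
  litharge: 50.89 × 0.001000 = 0.05089 g
  alumina hydrate: 27.02 × 0.3521 = 9.514 g
  BaCO3: 55.79 × 0.2216 = 12.36 g
Total LOI = 22.87 g
Glass = batch − LOI = 241.2 − 22.87 = 218.3 g

LOI loss = 22.87 g; glass = 218.3 g; yield = 90.52%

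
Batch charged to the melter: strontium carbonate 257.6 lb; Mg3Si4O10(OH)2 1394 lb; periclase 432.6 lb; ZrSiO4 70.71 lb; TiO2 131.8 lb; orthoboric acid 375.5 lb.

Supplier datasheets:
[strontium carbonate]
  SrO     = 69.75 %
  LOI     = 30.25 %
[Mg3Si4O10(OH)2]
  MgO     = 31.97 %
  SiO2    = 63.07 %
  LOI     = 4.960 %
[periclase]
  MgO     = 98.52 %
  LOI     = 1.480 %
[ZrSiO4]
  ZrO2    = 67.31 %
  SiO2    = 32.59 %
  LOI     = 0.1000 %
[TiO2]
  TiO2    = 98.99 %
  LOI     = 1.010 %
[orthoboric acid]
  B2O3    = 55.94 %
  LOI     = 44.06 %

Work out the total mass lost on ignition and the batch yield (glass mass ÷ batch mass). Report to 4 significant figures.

LOI loss = 320.3 lb; glass = 2342 lb; yield = 87.97%

The working math holds exact precision from start to finish — values along the way appear, with 4-significant-figure rounding, alongside each step; each reported value is rounded only once — the derived quantities, including ignition loss, yield, the six compositions, net glass mass, the totals, are carried from the batch weights on 2342 lb of glass in full float precision, as quoted within either problem or answer.
Per-material ignition loss:
  strontium carbonate: 257.6 × 0.3025 = 77.92 lb
  Mg3Si4O10(OH)2: 1394 × 0.04960 = 69.14 lb
  periclase: 432.6 × 0.01480 = 6.402 lb
  ZrSiO4: 70.71 × 0.001000 = 0.07071 lb
  TiO2: 131.8 × 0.01010 = 1.331 lb
  orthoboric acid: 375.5 × 0.4406 = 165.4 lb
Total LOI = 320.3 lb
Glass = batch − LOI = 2662 − 320.3 = 2342 lb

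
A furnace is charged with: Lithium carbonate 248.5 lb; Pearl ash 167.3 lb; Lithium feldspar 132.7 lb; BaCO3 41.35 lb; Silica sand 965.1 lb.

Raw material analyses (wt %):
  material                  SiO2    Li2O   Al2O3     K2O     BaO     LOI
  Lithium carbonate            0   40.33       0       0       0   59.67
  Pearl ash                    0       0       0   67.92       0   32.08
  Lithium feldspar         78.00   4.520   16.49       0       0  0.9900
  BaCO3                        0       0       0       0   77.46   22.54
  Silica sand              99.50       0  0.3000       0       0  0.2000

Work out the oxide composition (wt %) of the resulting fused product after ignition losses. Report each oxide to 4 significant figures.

Working values are displayed (rounded to 4 significant digits) on the page. The whole derivation carries exact precision throughout. Every reported number receives exactly one rounding; the derived quantities, including the yield, LOI, glass mass, the totals, five oxide percentages, are re-derived from the batch weights at 1340 lb of glass at exact precision as given in the problem or the answer.
Per-oxide mass from batch:
  SiO2: 132.7·0.7800 + 965.1·0.9950 = 1064 lb
  Li2O: 248.5·0.4033 + 132.7·0.04520 = 106.2 lb
  Al2O3: 132.7·0.1649 + 965.1·0.003000 = 24.78 lb
  K2O: 167.3·0.6792 = 113.6 lb
  BaO: 41.35·0.7746 = 32.03 lb
LOI: 248.5·0.5967 + 167.3·0.3208 + 132.7·0.009900 + 41.35·0.2254 + 965.1·0.002000 = 214.5 lb
Net of LOI, the glass mass = 1555 − 214.5 = 1340 lb (matching Σ of the oxides)
wt %: oxide over glass, times 100

Glass mass = 1340 lb (batch 1555 − LOI 214.5).
Composition: SiO2 79.36%, Li2O 7.924%, Al2O3 1.848%, K2O 8.477%, BaO 2.389%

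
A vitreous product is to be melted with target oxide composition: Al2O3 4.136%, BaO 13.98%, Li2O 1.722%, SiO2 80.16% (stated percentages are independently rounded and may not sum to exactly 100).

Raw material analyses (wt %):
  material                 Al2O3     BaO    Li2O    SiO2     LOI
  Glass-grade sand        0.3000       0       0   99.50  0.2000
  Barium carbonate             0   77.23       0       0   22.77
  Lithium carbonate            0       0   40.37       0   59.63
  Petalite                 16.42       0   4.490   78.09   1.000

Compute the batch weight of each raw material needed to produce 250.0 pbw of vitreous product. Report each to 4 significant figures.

Batch per 250.0 pbw vitreous product:
  Glass-grade sand: 154.2 pbw
  Barium carbonate: 45.25 pbw
  Lithium carbonate: 3.973 pbw
  Petalite: 60.15 pbw
Total batch = 263.6 pbw; LOI loss = 13.58 pbw; yield = 94.85%

Values along the way are shown with 4-significant-figure rounding at each printed step — full float precision is kept in every operation. Every reported figure includes exactly one rounding; derived quantities (LOI, four oxide percentages, the yield, glass mass, the totals) are recomputed using the weight values per 250.0 pbw of glass in full float precision as quoted within the problem or answer text.
The oxide mass targets at 250.0 pbw vitreous product:
  Al2O3: 4.136% × 250.0 = 10.34 pbw
  BaO: 13.98% × 250.0 = 34.95 pbw
  Li2O: 1.722% × 250.0 = 4.305 pbw
  SiO2: 80.16% × 250.0 = 200.4 pbw
Oxide-by-oxide audit on the weights just shown, versus the basis set out (oxide sums agree with the targets modulo rounding of the values):
  Al2O3: 154.2·0.003000 + 60.15·0.1642 = 10.34 pbw (target 10.34 pbw)
  BaO: 45.25·0.7723 = 34.95 pbw (target 34.95 pbw)
  Li2O: 3.973·0.4037 + 60.15·0.04490 = 4.305 pbw (target 4.305 pbw)
  SiO2: 154.2·0.9950 + 60.15·0.7809 = 200.4 pbw (target 200.4 pbw)
Mass balance on the glass: batch total minus LOI = 250.0 pbw (oxide target masses add up to 250.0 pbw; the stated basis being 250.0 pbw — deltas are rounding alone).
Adding the batch up: Σ batch = 263.6 pbw; ignition loss, Σ(batch × LOI) = 13.58 pbw; as yield: glass ÷ batch → 94.85%.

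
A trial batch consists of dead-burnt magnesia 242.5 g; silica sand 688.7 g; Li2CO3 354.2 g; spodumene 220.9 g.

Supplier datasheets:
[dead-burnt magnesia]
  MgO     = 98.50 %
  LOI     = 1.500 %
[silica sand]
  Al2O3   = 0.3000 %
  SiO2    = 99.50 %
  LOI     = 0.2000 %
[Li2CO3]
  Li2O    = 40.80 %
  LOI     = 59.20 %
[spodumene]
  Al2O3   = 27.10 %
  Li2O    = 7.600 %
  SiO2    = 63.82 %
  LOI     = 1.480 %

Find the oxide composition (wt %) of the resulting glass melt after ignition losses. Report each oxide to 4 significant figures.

Glass mass = 1288 g (batch 1506 − LOI 218.0).
Composition: Al2O3 4.807%, MgO 18.54%, Li2O 12.52%, SiO2 64.13%

Working values are shown, rounded to four significant figures, within the worked lines. All internal work holds full float precision through every step; each reported figure is rounded once only. Derived quantities, which include four oxide percentages, yield, net glass mass, ignition loss, the totals, are recomputed in full precision, precisely as stated by problem or answer, from the weighed amounts for 1288 g of glass.
Mass of each oxide from the mix:
  Al2O3: 688.7·0.003000 + 220.9·0.2710 = 61.93 g
  MgO: 242.5·0.9850 = 238.9 g
  Li2O: 354.2·0.4080 + 220.9·0.07600 = 161.3 g
  SiO2: 688.7·0.9950 + 220.9·0.6382 = 826.2 g
LOI: 242.5·0.01500 + 688.7·0.002000 + 354.2·0.5920 + 220.9·0.01480 = 218.0 g
Glass = total batch minus LOI = 1506 − 218.0 = 1288 g (matching Σ of the oxides)
oxide / glass × 100 gives the wt %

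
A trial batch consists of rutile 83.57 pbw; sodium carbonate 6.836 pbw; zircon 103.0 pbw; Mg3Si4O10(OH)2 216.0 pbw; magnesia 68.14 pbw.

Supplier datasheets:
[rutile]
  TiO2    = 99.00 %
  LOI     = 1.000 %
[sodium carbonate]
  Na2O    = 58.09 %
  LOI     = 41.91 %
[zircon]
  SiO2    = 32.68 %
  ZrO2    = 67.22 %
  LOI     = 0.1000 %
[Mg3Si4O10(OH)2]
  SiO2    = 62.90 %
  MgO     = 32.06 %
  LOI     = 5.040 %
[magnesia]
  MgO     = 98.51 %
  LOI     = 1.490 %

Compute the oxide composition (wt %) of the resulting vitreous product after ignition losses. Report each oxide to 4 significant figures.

Full float precision is kept through every step — values along the way appear rounded to 4 significant figures within the worked lines. A single rounding finalizes each reported result. Derived quantities, which include glass mass, yield, five oxide percentages, totals, ignition loss, are rebuilt in full float precision, as they appear in the problem or answer text, from the batch weights on 461.8 pbw of glass.
What the batch supplies per oxide:
  SiO2: 103.0·0.3268 + 216.0·0.6290 = 169.5 pbw
  TiO2: 83.57·0.9900 = 82.73 pbw
  Na2O: 6.836·0.5809 = 3.971 pbw
  ZrO2: 103.0·0.6722 = 69.24 pbw
  MgO: 216.0·0.3206 + 68.14·0.9851 = 136.4 pbw
LOI: 83.57·0.01000 + 6.836·0.4191 + 103.0·0.001000 + 216.0·0.05040 + 68.14·0.01490 = 15.71 pbw
Glass = total batch minus LOI = 477.5 − 15.71 = 461.8 pbw (= Σ oxide masses)
percent share: oxide ÷ glass, ×100

Glass mass = 461.8 pbw (batch 477.5 − LOI 15.71).
Composition: SiO2 36.71%, TiO2 17.91%, Na2O 0.8598%, ZrO2 14.99%, MgO 29.53%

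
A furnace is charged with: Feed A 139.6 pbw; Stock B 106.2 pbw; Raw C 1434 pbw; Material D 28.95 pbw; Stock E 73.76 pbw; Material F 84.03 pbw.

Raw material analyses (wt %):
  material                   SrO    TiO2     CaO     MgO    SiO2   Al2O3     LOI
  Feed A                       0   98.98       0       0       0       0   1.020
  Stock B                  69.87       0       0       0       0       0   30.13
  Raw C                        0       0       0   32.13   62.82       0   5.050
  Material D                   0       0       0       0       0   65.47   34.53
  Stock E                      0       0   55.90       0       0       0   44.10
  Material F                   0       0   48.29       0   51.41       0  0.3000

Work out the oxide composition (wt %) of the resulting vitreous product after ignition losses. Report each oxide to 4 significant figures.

Values along the way appear with 4-significant-figure rounding at each printed step — full float precision is held from start to finish; each reported number undergoes a single rounding. The derived quantities (six oxide percentages, ignition loss, the yield, the totals, glass mass) are computed from the batch weights per 1718 pbw of glass in full float precision, as set out in the problem or the answer.
Oxide masses out of the charge:
  SrO: 106.2·0.6987 = 74.20 pbw
  TiO2: 139.6·0.9898 = 138.2 pbw
  CaO: 73.76·0.5590 + 84.03·0.4829 = 81.81 pbw
  MgO: 1434·0.3213 = 460.7 pbw
  SiO2: 1434·0.6282 + 84.03·0.5141 = 944.0 pbw
  Al2O3: 28.95·0.6547 = 18.95 pbw
LOI: 139.6·0.01020 + 106.2·0.3013 + 1434·0.05050 + 28.95·0.3453 + 73.76·0.4410 + 84.03·0.003000 = 148.6 pbw
Resulting glass, batch − LOI: 1867 − 148.6 = 1718 pbw (consistent with Σ oxide mass)
wt % = oxide mass / glass mass × 100

Glass mass = 1718 pbw (batch 1867 − LOI 148.6).
Composition: SrO 4.319%, TiO2 8.043%, CaO 4.762%, MgO 26.82%, SiO2 54.95%, Al2O3 1.103%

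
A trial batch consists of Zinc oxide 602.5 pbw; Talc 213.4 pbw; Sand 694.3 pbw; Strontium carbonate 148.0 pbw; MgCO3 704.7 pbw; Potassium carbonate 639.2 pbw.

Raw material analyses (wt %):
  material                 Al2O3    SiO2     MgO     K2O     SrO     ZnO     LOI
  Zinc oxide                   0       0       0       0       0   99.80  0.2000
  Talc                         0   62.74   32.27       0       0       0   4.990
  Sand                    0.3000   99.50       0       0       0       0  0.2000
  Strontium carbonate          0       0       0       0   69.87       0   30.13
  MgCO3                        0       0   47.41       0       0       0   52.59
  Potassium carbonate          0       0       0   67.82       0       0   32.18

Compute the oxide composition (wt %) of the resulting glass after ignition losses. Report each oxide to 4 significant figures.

Glass mass = 2368 pbw (batch 3002 − LOI 634.1).
Composition: Al2O3 0.08796%, SiO2 34.83%, MgO 17.02%, K2O 18.31%, SrO 4.367%, ZnO 25.39%

Intermediates appear with 4-significant-digit rounding in the working; all arithmetic holds full precision through the solve; each reported result is rounded once only; the derived quantities, which include net glass mass, yield, six oxide percentages, totals, LOI, are re-derived in full float precision, as quoted within the question or the answer, from the weighed amounts at 2368 pbw of glass.
Per-oxide mass from batch:
  Al2O3: 694.3·0.003000 = 2.083 pbw
  SiO2: 213.4·0.6274 + 694.3·0.9950 = 824.7 pbw
  MgO: 213.4·0.3227 + 704.7·0.4741 = 403.0 pbw
  K2O: 639.2·0.6782 = 433.5 pbw
  SrO: 148.0·0.6987 = 103.4 pbw
  ZnO: 602.5·0.9980 = 601.3 pbw
LOI: 602.5·0.002000 + 213.4·0.04990 + 694.3·0.002000 + 148.0·0.3013 + 704.7·0.5259 + 639.2·0.3218 = 634.1 pbw
Glass mass = batch − LOI = 3002 − 634.1 = 2368 pbw (= Σ oxide masses)
percent by weight: oxide/glass ×100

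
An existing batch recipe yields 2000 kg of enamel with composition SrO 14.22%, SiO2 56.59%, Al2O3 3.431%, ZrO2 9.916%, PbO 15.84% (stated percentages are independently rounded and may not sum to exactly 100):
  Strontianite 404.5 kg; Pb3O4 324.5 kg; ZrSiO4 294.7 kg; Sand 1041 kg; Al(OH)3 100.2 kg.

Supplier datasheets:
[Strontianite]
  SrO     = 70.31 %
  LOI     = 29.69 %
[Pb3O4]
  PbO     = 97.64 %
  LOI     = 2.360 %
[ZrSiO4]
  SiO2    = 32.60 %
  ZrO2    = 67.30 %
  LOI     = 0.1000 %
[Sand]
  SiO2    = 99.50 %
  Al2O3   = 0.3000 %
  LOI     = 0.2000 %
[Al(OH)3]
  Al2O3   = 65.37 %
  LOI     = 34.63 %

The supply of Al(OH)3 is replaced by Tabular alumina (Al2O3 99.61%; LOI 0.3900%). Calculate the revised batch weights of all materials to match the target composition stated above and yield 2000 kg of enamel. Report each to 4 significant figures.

Revised batch per 2000 kg enamel:
  Strontianite: 404.5 kg
  Pb3O4: 324.5 kg
  ZrSiO4: 294.7 kg
  Sand: 1041 kg
  Tabular alumina: 65.75 kg
Total batch = 2130 kg; LOI loss = 130.4 kg

All arithmetic runs at full float precision from start to finish; rounding to 4 significant digits applies to every working value as shown. Exactly one rounding goes into each reported figure — derived quantities are computed at full float precision (totals, yield, glass mass, five oxide percentages, LOI) from the batch weights for 2000 kg of glass, precisely as stated by either problem or answer.
Target masses of each oxide per 2000 kg enamel:
  SrO: 14.22% × 2000 = 284.4 kg
  SiO2: 56.59% × 2000 = 1132 kg
  Al2O3: 3.431% × 2000 = 68.62 kg
  ZrO2: 9.916% × 2000 = 198.3 kg
  PbO: 15.84% × 2000 = 316.8 kg
Per-oxide balance check given the weights on record, at the basis given (sum by sum, the targets are met within answer rounding):
  SrO: 404.5·0.7031 = 284.4 kg (target 284.4 kg)
  SiO2: 294.7·0.3260 + 1041·0.9950 = 1132 kg (target 1132 kg)
  Al2O3: 1041·0.003000 + 65.75·0.9961 = 68.62 kg (target 68.62 kg)
  ZrO2: 294.7·0.6730 = 198.3 kg (target 198.3 kg)
  PbO: 324.5·0.9764 = 316.8 kg (target 316.8 kg)
Mass balance on the glass: net batch after ignition = 2000 kg (summing oxide targets gives 2000 kg; with the basis standing at 2000 kg — rounding explains the deltas).
Adding the batch up: Σ batch = 2130 kg; loss to ignition Σ batch·LOI = 130.4 kg; glass ÷ batch gives a yield of 93.88%.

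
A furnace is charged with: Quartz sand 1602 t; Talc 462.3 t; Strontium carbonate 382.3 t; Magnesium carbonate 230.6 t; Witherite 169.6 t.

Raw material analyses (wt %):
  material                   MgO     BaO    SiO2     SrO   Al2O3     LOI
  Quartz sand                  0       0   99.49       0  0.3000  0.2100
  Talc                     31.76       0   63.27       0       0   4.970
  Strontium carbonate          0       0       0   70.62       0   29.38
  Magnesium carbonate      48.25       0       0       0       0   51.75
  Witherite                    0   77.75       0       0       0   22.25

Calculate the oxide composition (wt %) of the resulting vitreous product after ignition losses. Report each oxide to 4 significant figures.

Glass mass = 2551 t (batch 2847 − LOI 295.7).
Composition: MgO 10.12%, BaO 5.169%, SiO2 73.94%, SrO 10.58%, Al2O3 0.1884%

Full precision is maintained end to end; intermediates are shown rounded off to 4 significant digits when written out. Each reported result receives exactly one rounding. Derived quantities, which include the totals, LOI, glass mass, five oxide percentages, yield, are recomputed at full float precision, exactly as printed in the problem or answer text, from the weighed amounts per 2551 t of glass.
Oxide-by-oxide delivered mass:
  MgO: 462.3·0.3176 + 230.6·0.4825 = 258.1 t
  BaO: 169.6·0.7775 = 131.9 t
  SiO2: 1602·0.9949 + 462.3·0.6327 = 1886 t
  SrO: 382.3·0.7062 = 270.0 t
  Al2O3: 1602·0.003000 = 4.806 t
LOI: 1602·0.002100 + 462.3·0.04970 + 382.3·0.2938 + 230.6·0.5175 + 169.6·0.2225 = 295.7 t
batch − LOI leaves glass = 2847 − 295.7 = 2551 t (the oxide masses sum to this)
percent share: oxide ÷ glass, ×100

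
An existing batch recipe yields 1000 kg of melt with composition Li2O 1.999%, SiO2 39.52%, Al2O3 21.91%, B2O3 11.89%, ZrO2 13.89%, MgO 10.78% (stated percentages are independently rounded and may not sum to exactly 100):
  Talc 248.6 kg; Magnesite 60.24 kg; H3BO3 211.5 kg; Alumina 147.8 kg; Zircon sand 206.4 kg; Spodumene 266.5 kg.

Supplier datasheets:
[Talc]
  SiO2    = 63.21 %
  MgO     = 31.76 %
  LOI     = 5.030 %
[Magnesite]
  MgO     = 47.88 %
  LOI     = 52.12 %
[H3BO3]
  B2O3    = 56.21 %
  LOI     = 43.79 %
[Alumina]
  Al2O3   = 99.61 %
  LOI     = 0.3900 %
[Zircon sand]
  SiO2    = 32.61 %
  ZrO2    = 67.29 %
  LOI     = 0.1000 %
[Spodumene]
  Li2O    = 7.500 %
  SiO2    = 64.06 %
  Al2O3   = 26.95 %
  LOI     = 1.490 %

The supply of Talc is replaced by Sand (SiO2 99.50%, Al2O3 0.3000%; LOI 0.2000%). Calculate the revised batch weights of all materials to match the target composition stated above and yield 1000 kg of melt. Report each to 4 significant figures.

Rounding to 4 significant digits governs every intermediate as displayed — all arithmetic maintains exact precision through the solve — each reported figure receives exactly one rounding — derived quantities (yield, the totals, LOI, six oxide percentages, net glass mass) are re-derived in full float precision from the batch weights at 1000 kg of glass, as given in the problem or answer text.
Oxide-by-oxide targets in 1000 kg melt:
  Li2O: 1.999% × 1000 = 19.99 kg
  SiO2: 39.52% × 1000 = 395.2 kg
  Al2O3: 21.91% × 1000 = 219.1 kg
  B2O3: 11.89% × 1000 = 118.9 kg
  ZrO2: 13.89% × 1000 = 138.9 kg
  MgO: 10.78% × 1000 = 107.8 kg
Mass-balance tally per oxide from the weights as reported, versus the basis set out (target by target, the sums agree within answer rounding):
  Li2O: 266.5·0.07500 = 19.99 kg (target 19.99 kg)
  SiO2: 157.9·0.9950 + 206.4·0.3261 + 266.5·0.6406 = 395.1 kg (target 395.2 kg)
  Al2O3: 157.9·0.003000 + 147.4·0.9961 + 266.5·0.2695 = 219.1 kg (target 219.1 kg)
  B2O3: 211.5·0.5621 = 118.9 kg (target 118.9 kg)
  ZrO2: 206.4·0.6729 = 138.9 kg (target 138.9 kg)
  MgO: 225.1·0.4788 = 107.8 kg (target 107.8 kg)
Auditing the glass mass value: Σ batch − LOI loss = 999.8 kg (per-oxide target masses sum to 999.9 kg; with the basis standing at 1000 kg — a pure rounding effect).
Batch total: Σ batch = 1215 kg; Σ batch·LOI gives LOI loss = 215.0 kg; yield, glass over the total, = 82.30%.

Revised batch per 1000 kg melt:
  Sand: 157.9 kg
  Magnesite: 225.1 kg
  H3BO3: 211.5 kg
  Alumina: 147.4 kg
  Zircon sand: 206.4 kg
  Spodumene: 266.5 kg
Total batch = 1215 kg; LOI loss = 215.0 kg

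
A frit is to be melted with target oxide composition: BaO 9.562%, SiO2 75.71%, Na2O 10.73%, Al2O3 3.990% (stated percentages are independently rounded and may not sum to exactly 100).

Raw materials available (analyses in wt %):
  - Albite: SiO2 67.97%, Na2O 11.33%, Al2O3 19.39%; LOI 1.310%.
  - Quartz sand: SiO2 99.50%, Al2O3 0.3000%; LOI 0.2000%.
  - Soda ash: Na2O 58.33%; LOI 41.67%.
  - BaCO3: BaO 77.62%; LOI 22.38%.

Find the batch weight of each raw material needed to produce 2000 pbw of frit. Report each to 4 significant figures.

Batch per 2000 pbw frit:
  Albite: 392.2 pbw
  Quartz sand: 1254 pbw
  Soda ash: 291.7 pbw
  BaCO3: 246.4 pbw
Total batch = 2184 pbw; LOI loss = 184.3 pbw; yield = 91.56%

Intermediates are printed (rounded to 4 significant digits) between the steps — all internal work keeps exact precision from first step to last. Each reported value receives exactly one rounding — all derived quantities, which include four oxide percentages, LOI, glass mass, yield, the totals, are carried in full float precision, exactly as printed in the problem or the answer, from the batch weights at 2000 pbw of glass.
Per-oxide target masses for 2000 pbw frit:
  BaO: 9.562% × 2000 = 191.2 pbw
  SiO2: 75.71% × 2000 = 1514 pbw
  Na2O: 10.73% × 2000 = 214.6 pbw
  Al2O3: 3.990% × 2000 = 79.80 pbw
Oxide-by-oxide audit from the weights as reported, for the quoted basis mass (oxide sums agree with the targets within answer rounding):
  BaO: 246.4·0.7762 = 191.3 pbw (target 191.2 pbw)
  SiO2: 392.2·0.6797 + 1254·0.9950 = 1514 pbw (target 1514 pbw)
  Na2O: 392.2·0.1133 + 291.7·0.5833 = 214.6 pbw (target 214.6 pbw)
  Al2O3: 392.2·0.1939 + 1254·0.003000 = 79.81 pbw (target 79.80 pbw)
Auditing the glass mass value: whole batch net of LOI = 2000 pbw (oxide target masses add up to 2000 pbw; the stated basis being 2000 pbw — deltas are rounding alone).
Whole-batch sum: Σ batch = 2184 pbw; Σ batch·LOI gives LOI loss = 184.3 pbw; as yield: glass ÷ batch → 91.56%.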